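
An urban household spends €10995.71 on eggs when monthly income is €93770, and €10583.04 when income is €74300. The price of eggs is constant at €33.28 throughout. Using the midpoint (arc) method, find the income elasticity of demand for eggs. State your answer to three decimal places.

With a constant price, Q₁ = 10995.71/33.28 = 330.400 and Q₂ = 10583.04/33.28 = 318.000 (equivalently, work directly with expenditure since P cancels).
Midpoint %ΔQ = (10583.04 − 10995.71)/10789.38 = -0.03825; midpoint %ΔI = (74300 − 93770)/84035 = -0.23169.
η = -0.03825 / -0.23169 = 0.165.

0.165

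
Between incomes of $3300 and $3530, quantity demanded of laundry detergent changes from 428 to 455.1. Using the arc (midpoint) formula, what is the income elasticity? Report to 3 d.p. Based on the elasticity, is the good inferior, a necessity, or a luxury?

0.911 (necessity)

ΔQ = 455.1 − 428 = 27.1; midpoint Q̄ = (428 + 455.1)/2 = 441.55.
ΔI = 3530 − 3300 = 230; midpoint Ī = (3300 + 3530)/2 = 3415.
η = (ΔQ/Q̄) ÷ (ΔI/Ī) = (27.1/441.55) ÷ (230/3415) = 0.911.
0 < η < 1 ⇒ necessity.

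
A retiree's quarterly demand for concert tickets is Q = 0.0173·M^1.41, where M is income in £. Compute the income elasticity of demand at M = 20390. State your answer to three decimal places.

For Q = A·M^β the income elasticity is constant and equal to β.
Here β = 1.41, so η = 1.410.

1.410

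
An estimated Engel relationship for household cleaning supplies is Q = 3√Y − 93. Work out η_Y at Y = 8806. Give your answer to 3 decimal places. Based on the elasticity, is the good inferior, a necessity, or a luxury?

At Y = 8806: Q = 188.521.
dQ/dY = 3/(2√Y) = 0.0159846 at this income.
η = (dQ/dY)·(Y/Q) = 0.0159846 × (8806/188.521) = 0.747.
Since 0 < η < 1, the good is a necessity.

0.747 (necessity)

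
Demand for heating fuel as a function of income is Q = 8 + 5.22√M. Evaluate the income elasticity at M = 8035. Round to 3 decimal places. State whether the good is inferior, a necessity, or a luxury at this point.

0.492 (necessity)

At M = 8035: Q = 475.911.
dQ/dM = 5.22/(2√M) = 0.0291171 at this income.
η = (dQ/dM)·(M/Q) = 0.0291171 × (8035/475.911) = 0.492.
Since 0 < η < 1, the good is a necessity.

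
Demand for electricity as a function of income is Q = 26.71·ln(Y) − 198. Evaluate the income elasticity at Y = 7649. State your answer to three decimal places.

At Y = 7649: Q = 40.850.
dQ/dY = 26.71/Y = 0.00349196 at this income.
η = (dQ/dY)·(Y/Q) = 0.00349196 × (7649/40.850) = 0.654.

0.654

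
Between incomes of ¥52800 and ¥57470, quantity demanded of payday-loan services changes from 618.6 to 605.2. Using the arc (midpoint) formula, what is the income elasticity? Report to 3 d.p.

-0.259

ΔQ = 605.2 − 618.6 = -13.4; midpoint Q̄ = (618.6 + 605.2)/2 = 611.9.
ΔI = 57470 − 52800 = 4670; midpoint Ī = (52800 + 57470)/2 = 55135.
η = (ΔQ/Q̄) ÷ (ΔI/Ī) = (-13.4/611.9) ÷ (4670/55135) = -0.259.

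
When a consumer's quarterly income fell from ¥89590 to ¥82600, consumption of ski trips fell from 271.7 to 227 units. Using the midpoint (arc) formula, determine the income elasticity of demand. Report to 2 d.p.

2.21

ΔQ = 227 − 271.7 = -44.7; midpoint Q̄ = (271.7 + 227)/2 = 249.35.
ΔI = 82600 − 89590 = -6990; midpoint Ī = (89590 + 82600)/2 = 86095.
η = (ΔQ/Q̄) ÷ (ΔI/Ī) = (-44.7/249.35) ÷ (-6990/86095) = 2.21.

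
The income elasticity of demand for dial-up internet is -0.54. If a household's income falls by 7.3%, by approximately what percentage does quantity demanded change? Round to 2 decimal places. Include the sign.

%ΔQ ≈ η × %ΔI = -0.54 × (-7.3%) = 3.94%.

3.94%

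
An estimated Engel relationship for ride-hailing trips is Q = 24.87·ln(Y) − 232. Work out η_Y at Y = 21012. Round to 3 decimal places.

At Y = 21012: Q = 15.527.
dQ/dY = 24.87/Y = 0.00118361 at this income.
η = (dQ/dY)·(Y/Q) = 0.00118361 × (21012/15.527) = 1.602.

1.602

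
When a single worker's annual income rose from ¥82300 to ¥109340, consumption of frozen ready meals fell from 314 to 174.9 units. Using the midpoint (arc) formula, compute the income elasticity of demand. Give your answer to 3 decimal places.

ΔQ = 174.9 − 314 = -139.1; midpoint Q̄ = (314 + 174.9)/2 = 244.45.
ΔI = 109340 − 82300 = 27040; midpoint Ī = (82300 + 109340)/2 = 95820.
η = (ΔQ/Q̄) ÷ (ΔI/Ī) = (-139.1/244.45) ÷ (27040/95820) = -2.016.

-2.016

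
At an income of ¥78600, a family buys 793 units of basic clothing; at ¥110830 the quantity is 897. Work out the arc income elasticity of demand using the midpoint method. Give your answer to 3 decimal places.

ΔQ = 897 − 793 = 104; midpoint Q̄ = (793 + 897)/2 = 845.
ΔI = 110830 − 78600 = 32230; midpoint Ī = (78600 + 110830)/2 = 94715.
η = (ΔQ/Q̄) ÷ (ΔI/Ī) = (104/845) ÷ (32230/94715) = 0.362.

0.362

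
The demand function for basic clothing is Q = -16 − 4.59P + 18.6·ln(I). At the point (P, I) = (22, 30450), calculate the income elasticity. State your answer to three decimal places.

0.248

At P = 22, I = 30450: Q = 75.043.
Holding P constant, ∂Q/∂I = 18.6/I = 0.000610837.
η_I = (∂Q/∂I)·(I/Q) = 0.000610837 × (30450/75.043) = 0.248.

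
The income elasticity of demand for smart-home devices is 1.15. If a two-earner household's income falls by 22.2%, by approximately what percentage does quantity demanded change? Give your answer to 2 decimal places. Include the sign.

%ΔQ ≈ η × %ΔI = 1.15 × (-22.2%) = -25.53%.

-25.53%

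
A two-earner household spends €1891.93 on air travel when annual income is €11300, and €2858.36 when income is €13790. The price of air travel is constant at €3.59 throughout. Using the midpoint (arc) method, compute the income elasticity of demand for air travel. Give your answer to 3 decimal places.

With a constant price, Q₁ = 1891.93/3.59 = 527.000 and Q₂ = 2858.36/3.59 = 796.201 (equivalently, work directly with expenditure since P cancels).
Midpoint %ΔQ = (2858.36 − 1891.93)/2375.15 = 0.40689; midpoint %ΔI = (13790 − 11300)/12545 = 0.19849.
η = 0.40689 / 0.19849 = 2.050.

2.050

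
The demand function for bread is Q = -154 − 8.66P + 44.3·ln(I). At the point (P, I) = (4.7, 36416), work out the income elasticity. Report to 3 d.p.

At P = 4.7, I = 36416: Q = 270.570.
Holding P constant, ∂Q/∂I = 44.3/I = 0.0012165.
η_I = (∂Q/∂I)·(I/Q) = 0.0012165 × (36416/270.570) = 0.164.

0.164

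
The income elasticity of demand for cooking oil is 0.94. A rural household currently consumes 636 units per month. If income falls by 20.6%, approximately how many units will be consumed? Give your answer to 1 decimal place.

%ΔQ ≈ η × %ΔI = 0.94 × (-20.6%) = -19.364%.
New Q ≈ 636 × (1 − 0.19364) = 512.8.

512.8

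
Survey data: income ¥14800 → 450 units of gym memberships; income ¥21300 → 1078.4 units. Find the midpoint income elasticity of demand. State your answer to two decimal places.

ΔQ = 1078.4 − 450 = 628.4; midpoint Q̄ = (450 + 1078.4)/2 = 764.2.
ΔI = 21300 − 14800 = 6500; midpoint Ī = (14800 + 21300)/2 = 18050.
η = (ΔQ/Q̄) ÷ (ΔI/Ī) = (628.4/764.2) ÷ (6500/18050) = 2.28.

2.28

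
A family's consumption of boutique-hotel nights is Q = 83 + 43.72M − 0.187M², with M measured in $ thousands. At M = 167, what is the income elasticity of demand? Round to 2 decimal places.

-1.44

At M = 167: Q = 2168.9970.
dQ/dM = 43.72 − 0.374M = -18.73800.
η = (dQ/dM)·(M/Q) = -18.73800 × (167/2168.9970) = -1.44.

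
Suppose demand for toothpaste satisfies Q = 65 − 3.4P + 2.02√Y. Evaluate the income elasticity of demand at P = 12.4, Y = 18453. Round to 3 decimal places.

0.462

At P = 12.4, Y = 18453: Q = 297.240.
Holding P constant, ∂Q/∂Y = 2.02/(2√Y) = 0.00743512.
η_Y = (∂Q/∂Y)·(Y/Q) = 0.00743512 × (18453/297.240) = 0.462.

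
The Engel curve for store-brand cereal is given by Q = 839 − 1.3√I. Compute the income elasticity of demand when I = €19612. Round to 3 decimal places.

At I = 19612: Q = 656.944.
dQ/dI = -1.3/(2√I) = -0.00464144 at this income.
η = (dQ/dI)·(I/Q) = -0.00464144 × (19612/656.944) = -0.139.

-0.139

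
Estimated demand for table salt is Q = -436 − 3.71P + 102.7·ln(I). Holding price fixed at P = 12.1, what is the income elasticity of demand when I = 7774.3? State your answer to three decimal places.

0.234

At P = 12.1, I = 7774.3: Q = 439.155.
Holding P constant, ∂Q/∂I = 102.7/I = 0.0132102.
η_I = (∂Q/∂I)·(I/Q) = 0.0132102 × (7774.3/439.155) = 0.234.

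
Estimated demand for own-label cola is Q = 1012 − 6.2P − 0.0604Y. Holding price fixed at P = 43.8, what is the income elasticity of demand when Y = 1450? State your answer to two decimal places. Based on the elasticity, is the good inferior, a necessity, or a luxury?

-0.13 (inferior good)

At P = 43.8, Y = 1450: Q = 652.860.
Holding P constant, ∂Q/∂Y = −0.0604.
η_Y = (∂Q/∂Y)·(Y/Q) = -0.0604 × (1450/652.860) = -0.13.
Since η < 0, this is an inferior good.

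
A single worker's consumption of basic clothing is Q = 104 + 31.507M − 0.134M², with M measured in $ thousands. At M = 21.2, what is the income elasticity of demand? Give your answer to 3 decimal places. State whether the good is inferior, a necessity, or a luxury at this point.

At M = 21.2: Q = 711.7234.
dQ/dM = 31.507 − 0.268M = 25.82540.
η = (dQ/dM)·(M/Q) = 25.82540 × (21.2/711.7234) = 0.769.
0 < η < 1 ⇒ necessity.

0.769 (necessity)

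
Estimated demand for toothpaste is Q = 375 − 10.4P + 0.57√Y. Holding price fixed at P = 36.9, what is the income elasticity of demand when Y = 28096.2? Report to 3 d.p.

0.550

At P = 36.9, Y = 28096.2: Q = 86.783.
Holding P constant, ∂Q/∂Y = 0.57/(2√Y) = 0.00170028.
η_Y = (∂Q/∂Y)·(Y/Q) = 0.00170028 × (28096.2/86.783) = 0.550.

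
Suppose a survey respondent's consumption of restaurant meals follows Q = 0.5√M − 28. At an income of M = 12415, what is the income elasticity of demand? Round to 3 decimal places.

At M = 12415: Q = 27.711.
dQ/dM = 0.5/(2√M) = 0.00224371 at this income.
η = (dQ/dM)·(M/Q) = 0.00224371 × (12415/27.711) = 1.005.

1.005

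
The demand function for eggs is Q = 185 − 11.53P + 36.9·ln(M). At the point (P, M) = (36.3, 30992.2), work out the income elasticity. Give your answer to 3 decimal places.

At P = 36.3, M = 30992.2: Q = 148.062.
Holding P constant, ∂Q/∂M = 36.9/M = 0.00119062.
η_M = (∂Q/∂M)·(M/Q) = 0.00119062 × (30992.2/148.062) = 0.249.

0.249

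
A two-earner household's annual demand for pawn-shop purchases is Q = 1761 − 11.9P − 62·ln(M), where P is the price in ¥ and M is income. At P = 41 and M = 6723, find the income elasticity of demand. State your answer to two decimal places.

-0.09

At P = 41, M = 6723: Q = 726.676.
Holding P constant, ∂Q/∂M = -62/M = -0.00922207.
η_M = (∂Q/∂M)·(M/Q) = -0.00922207 × (6723/726.676) = -0.09.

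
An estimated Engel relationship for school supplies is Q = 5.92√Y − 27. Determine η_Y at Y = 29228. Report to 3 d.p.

0.514

At Y = 29228: Q = 985.095.
dQ/dY = 5.92/(2√Y) = 0.0173138 at this income.
η = (dQ/dY)·(Y/Q) = 0.0173138 × (29228/985.095) = 0.514.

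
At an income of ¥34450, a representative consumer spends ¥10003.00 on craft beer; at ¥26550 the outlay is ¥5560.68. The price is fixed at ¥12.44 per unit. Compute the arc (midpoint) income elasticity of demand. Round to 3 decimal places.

2.204

With a constant price, Q₁ = 10003.00/12.44 = 804.100 and Q₂ = 5560.68/12.44 = 447.000 (equivalently, work directly with expenditure since P cancels).
Midpoint %ΔQ = (5560.68 − 10003.00)/7781.84 = -0.57086; midpoint %ΔI = (26550 − 34450)/30500 = -0.25902.
η = -0.57086 / -0.25902 = 2.204.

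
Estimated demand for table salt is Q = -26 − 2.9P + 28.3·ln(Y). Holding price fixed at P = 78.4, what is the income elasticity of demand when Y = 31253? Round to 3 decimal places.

At P = 78.4, Y = 31253: Q = 39.541.
Holding P constant, ∂Q/∂Y = 28.3/Y = 0.000905513.
η_Y = (∂Q/∂Y)·(Y/Q) = 0.000905513 × (31253/39.541) = 0.716.

0.716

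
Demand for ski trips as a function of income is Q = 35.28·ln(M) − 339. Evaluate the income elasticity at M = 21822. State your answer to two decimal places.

2.62

At M = 21822: Q = 13.471.
dQ/dM = 35.28/M = 0.00161672 at this income.
η = (dQ/dM)·(M/Q) = 0.00161672 × (21822/13.471) = 2.62.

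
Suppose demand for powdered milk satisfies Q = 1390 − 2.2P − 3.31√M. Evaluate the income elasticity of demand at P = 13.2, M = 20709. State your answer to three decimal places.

-0.269

At P = 13.2, M = 20709: Q = 884.630.
Holding P constant, ∂Q/∂M = -3.31/(2√M) = -0.0115005.
η_M = (∂Q/∂M)·(M/Q) = -0.0115005 × (20709/884.630) = -0.269.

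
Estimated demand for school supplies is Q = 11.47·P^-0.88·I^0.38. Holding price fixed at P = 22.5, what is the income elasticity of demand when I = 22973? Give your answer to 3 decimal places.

For a multiplicative demand Q = A·P^α·I^β, the income elasticity is β everywhere.
Here β = 0.38, so η = 0.380.

0.380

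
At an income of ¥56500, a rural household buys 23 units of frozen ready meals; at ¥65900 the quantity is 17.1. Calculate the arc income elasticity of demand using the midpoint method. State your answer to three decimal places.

ΔQ = 17.1 − 23 = -5.9; midpoint Q̄ = (23 + 17.1)/2 = 20.05.
ΔI = 65900 − 56500 = 9400; midpoint Ī = (56500 + 65900)/2 = 61200.
η = (ΔQ/Q̄) ÷ (ΔI/Ī) = (-5.9/20.05) ÷ (9400/61200) = -1.916.

-1.916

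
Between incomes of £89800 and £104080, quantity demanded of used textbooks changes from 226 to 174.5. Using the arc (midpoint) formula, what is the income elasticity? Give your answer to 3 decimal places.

ΔQ = 174.5 − 226 = -51.5; midpoint Q̄ = (226 + 174.5)/2 = 200.25.
ΔI = 104080 − 89800 = 14280; midpoint Ī = (89800 + 104080)/2 = 96940.
η = (ΔQ/Q̄) ÷ (ΔI/Ī) = (-51.5/200.25) ÷ (14280/96940) = -1.746.

-1.746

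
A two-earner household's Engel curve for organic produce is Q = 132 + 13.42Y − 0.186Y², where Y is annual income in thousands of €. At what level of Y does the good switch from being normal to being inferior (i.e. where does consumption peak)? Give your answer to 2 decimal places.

dQ/dY = 13.42 − 0.372Y.
The good is inferior where dQ/dY < 0. Setting dQ/dY = 0 gives Y = 13.42 / 0.372 = 36.08.

36.08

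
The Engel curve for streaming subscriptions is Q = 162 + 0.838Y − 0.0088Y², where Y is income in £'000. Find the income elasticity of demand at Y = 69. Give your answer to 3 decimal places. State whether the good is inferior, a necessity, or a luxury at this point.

At Y = 69: Q = 177.9252.
dQ/dY = 0.838 − 0.0176Y = -0.37640.
η = (dQ/dY)·(Y/Q) = -0.37640 × (69/177.9252) = -0.146.
η < 0 ⇒ inferior good.

-0.146 (inferior good)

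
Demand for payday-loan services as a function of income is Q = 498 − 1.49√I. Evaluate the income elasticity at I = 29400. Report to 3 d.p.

At I = 29400: Q = 242.518.
dQ/dI = -1.49/(2√I) = -0.00434493 at this income.
η = (dQ/dI)·(I/Q) = -0.00434493 × (29400/242.518) = -0.527.

-0.527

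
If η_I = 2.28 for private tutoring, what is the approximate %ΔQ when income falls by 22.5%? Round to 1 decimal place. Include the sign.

%ΔQ ≈ η × %ΔI = 2.28 × (-22.5%) = -51.3%.

-51.3%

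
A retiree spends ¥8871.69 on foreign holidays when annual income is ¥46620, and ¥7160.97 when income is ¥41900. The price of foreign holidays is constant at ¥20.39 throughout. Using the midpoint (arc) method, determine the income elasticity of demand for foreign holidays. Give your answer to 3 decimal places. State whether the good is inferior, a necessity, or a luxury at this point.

2.001 (luxury)

With a constant price, Q₁ = 8871.69/20.39 = 435.100 and Q₂ = 7160.97/20.39 = 351.200 (equivalently, work directly with expenditure since P cancels).
Midpoint %ΔQ = (7160.97 − 8871.69)/8016.33 = -0.21340; midpoint %ΔI = (41900 − 46620)/44260 = -0.10664.
η = -0.21340 / -0.10664 = 2.001.
η > 1 ⇒ luxury.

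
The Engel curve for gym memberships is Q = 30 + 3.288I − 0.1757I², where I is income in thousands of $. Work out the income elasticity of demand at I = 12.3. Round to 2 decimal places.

-0.29

At I = 12.3: Q = 43.8607.
dQ/dI = 3.288 − 0.3514I = -1.03422.
η = (dQ/dI)·(I/Q) = -1.03422 × (12.3/43.8607) = -0.29.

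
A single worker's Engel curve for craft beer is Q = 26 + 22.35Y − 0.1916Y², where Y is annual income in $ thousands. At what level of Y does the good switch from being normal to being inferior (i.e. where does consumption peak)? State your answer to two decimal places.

dQ/dY = 22.35 − 0.3832Y.
The good is inferior where dQ/dY < 0. Setting dQ/dY = 0 gives Y = 22.35 / 0.3832 = 58.32.

58.32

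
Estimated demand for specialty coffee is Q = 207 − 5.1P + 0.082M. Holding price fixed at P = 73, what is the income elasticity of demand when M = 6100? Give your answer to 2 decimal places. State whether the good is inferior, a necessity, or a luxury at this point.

1.49 (luxury)

At P = 73, M = 6100: Q = 334.900.
Holding P constant, ∂Q/∂M = 0.082.
η_M = (∂Q/∂M)·(M/Q) = 0.082 × (6100/334.900) = 1.49.
Since η > 1, this is a luxury.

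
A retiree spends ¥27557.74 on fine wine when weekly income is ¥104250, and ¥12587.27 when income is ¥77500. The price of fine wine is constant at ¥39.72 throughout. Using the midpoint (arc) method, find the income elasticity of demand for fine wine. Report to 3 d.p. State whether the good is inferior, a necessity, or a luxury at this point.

2.534 (luxury)

With a constant price, Q₁ = 27557.74/39.72 = 693.800 and Q₂ = 12587.27/39.72 = 316.900 (equivalently, work directly with expenditure since P cancels).
Midpoint %ΔQ = (12587.27 − 27557.74)/20072.51 = -0.74582; midpoint %ΔI = (77500 − 104250)/90875 = -0.29436.
η = -0.74582 / -0.29436 = 2.534.
η > 1 ⇒ luxury.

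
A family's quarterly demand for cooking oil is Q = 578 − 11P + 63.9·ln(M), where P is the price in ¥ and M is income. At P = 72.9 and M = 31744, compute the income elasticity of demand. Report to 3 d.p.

At P = 72.9, M = 31744: Q = 438.453.
Holding P constant, ∂Q/∂M = 63.9/M = 0.00201298.
η_M = (∂Q/∂M)·(M/Q) = 0.00201298 × (31744/438.453) = 0.146.

0.146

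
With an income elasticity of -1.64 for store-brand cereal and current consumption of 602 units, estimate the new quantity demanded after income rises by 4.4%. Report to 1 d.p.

%ΔQ ≈ η × %ΔI = -1.64 × 4.4% = -7.216%.
New Q ≈ 602 × (1 − 0.07216) = 558.6.

558.6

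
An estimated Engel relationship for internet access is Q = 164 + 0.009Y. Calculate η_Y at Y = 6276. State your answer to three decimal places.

At Y = 6276: Q = 220.484.
dQ/dY = 0.009.
η = (dQ/dY)·(Y/Q) = 0.009 × (6276/220.484) = 0.256.

0.256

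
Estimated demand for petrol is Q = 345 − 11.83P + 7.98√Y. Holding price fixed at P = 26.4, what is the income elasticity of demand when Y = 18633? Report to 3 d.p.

0.485

At P = 26.4, Y = 18633: Q = 1121.980.
Holding P constant, ∂Q/∂Y = 7.98/(2√Y) = 0.0292302.
η_Y = (∂Q/∂Y)·(Y/Q) = 0.0292302 × (18633/1121.980) = 0.485.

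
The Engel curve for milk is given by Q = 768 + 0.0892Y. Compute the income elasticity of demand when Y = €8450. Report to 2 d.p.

0.50

At Y = 8450: Q = 1521.740.
dQ/dY = 0.0892.
η = (dQ/dY)·(Y/Q) = 0.0892 × (8450/1521.740) = 0.50.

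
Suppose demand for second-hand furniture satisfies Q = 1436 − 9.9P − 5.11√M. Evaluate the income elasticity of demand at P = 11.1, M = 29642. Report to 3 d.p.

At P = 11.1, M = 29642: Q = 446.329.
Holding P constant, ∂Q/∂M = -5.11/(2√M) = -0.0148401.
η_M = (∂Q/∂M)·(M/Q) = -0.0148401 × (29642/446.329) = -0.986.

-0.986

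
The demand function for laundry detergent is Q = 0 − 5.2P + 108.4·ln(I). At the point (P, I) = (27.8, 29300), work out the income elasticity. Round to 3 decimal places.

At P = 27.8, I = 29300: Q = 970.371.
Holding P constant, ∂Q/∂I = 108.4/I = 0.00369966.
η_I = (∂Q/∂I)·(I/Q) = 0.00369966 × (29300/970.371) = 0.112.

0.112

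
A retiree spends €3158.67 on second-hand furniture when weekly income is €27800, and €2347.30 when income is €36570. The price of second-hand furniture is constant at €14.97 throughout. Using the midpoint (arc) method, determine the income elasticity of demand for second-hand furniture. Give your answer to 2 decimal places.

-1.08

With a constant price, Q₁ = 3158.67/14.97 = 211.000 and Q₂ = 2347.30/14.97 = 156.800 (equivalently, work directly with expenditure since P cancels).
Midpoint %ΔQ = (2347.30 − 3158.67)/2752.99 = -0.29472; midpoint %ΔI = (36570 − 27800)/32185 = 0.27249.
η = -0.29472 / 0.27249 = -1.08.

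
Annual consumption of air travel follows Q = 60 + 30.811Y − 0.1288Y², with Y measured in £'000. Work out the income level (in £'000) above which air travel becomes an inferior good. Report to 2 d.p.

119.61

dQ/dY = 30.811 − 0.2576Y.
The good is inferior where dQ/dY < 0. Setting dQ/dY = 0 gives Y = 30.811 / 0.2576 = 119.61.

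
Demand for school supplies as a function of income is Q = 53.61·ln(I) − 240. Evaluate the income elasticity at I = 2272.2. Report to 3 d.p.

At I = 2272.2: Q = 174.325.
dQ/dI = 53.61/I = 0.0235939 at this income.
η = (dQ/dI)·(I/Q) = 0.0235939 × (2272.2/174.325) = 0.308.

0.308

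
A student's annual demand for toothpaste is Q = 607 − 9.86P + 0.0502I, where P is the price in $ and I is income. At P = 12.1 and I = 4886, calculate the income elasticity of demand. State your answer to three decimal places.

0.335

At P = 12.1, I = 4886: Q = 732.971.
Holding P constant, ∂Q/∂I = 0.0502.
η_I = (∂Q/∂I)·(I/Q) = 0.0502 × (4886/732.971) = 0.335.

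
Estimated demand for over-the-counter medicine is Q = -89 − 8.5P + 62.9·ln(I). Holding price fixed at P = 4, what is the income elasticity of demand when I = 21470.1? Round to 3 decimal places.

0.125

At P = 4, I = 21470.1: Q = 504.391.
Holding P constant, ∂Q/∂I = 62.9/I = 0.00292966.
η_I = (∂Q/∂I)·(I/Q) = 0.00292966 × (21470.1/504.391) = 0.125.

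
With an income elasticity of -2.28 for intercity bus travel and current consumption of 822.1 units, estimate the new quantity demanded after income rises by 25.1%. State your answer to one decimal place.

351.6

%ΔQ ≈ η × %ΔI = -2.28 × 25.1% = -57.228%.
New Q ≈ 822.1 × (1 − 0.57228) = 351.6.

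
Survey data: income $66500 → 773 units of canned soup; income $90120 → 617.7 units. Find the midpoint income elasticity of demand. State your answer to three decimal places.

ΔQ = 617.7 − 773 = -155.3; midpoint Q̄ = (773 + 617.7)/2 = 695.35.
ΔI = 90120 − 66500 = 23620; midpoint Ī = (66500 + 90120)/2 = 78310.
η = (ΔQ/Q̄) ÷ (ΔI/Ī) = (-155.3/695.35) ÷ (23620/78310) = -0.740.

-0.740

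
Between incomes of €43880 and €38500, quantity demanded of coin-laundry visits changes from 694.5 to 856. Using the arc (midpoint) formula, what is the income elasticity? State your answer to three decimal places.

ΔQ = 856 − 694.5 = 161.5; midpoint Q̄ = (694.5 + 856)/2 = 775.25.
ΔI = 38500 − 43880 = -5380; midpoint Ī = (43880 + 38500)/2 = 41190.
η = (ΔQ/Q̄) ÷ (ΔI/Ī) = (161.5/775.25) ÷ (-5380/41190) = -1.595.

-1.595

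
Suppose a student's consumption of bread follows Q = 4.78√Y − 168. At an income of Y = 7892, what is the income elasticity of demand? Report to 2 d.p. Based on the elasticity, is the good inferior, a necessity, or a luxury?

0.83 (necessity)

At Y = 7892: Q = 256.641.
dQ/dY = 4.78/(2√Y) = 0.0269032 at this income.
η = (dQ/dY)·(Y/Q) = 0.0269032 × (7892/256.641) = 0.83.
Since 0 < η < 1, the good is a necessity.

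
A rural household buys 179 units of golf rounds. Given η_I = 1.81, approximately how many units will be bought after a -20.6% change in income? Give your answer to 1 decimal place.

%ΔQ ≈ η × %ΔI = 1.81 × (-20.6%) = -37.286%.
New Q ≈ 179 × (1 − 0.37286) = 112.3.

112.3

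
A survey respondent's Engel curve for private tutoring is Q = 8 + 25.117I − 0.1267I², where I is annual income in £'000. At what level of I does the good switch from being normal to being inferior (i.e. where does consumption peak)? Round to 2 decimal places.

99.12

dQ/dI = 25.117 − 0.2534I.
The good is inferior where dQ/dI < 0. Setting dQ/dI = 0 gives I = 25.117 / 0.2534 = 99.12.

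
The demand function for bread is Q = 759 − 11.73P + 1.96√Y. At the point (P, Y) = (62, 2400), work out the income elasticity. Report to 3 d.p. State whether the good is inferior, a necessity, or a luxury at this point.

0.376 (necessity)

At P = 62, Y = 2400: Q = 127.760.
Holding P constant, ∂Q/∂Y = 1.96/(2√Y) = 0.0200042.
η_Y = (∂Q/∂Y)·(Y/Q) = 0.0200042 × (2400/127.760) = 0.376.
Since 0 < η < 1, this is a necessity.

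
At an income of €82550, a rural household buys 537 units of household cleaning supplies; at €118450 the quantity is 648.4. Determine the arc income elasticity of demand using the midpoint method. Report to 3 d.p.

0.526

ΔQ = 648.4 − 537 = 111.4; midpoint Q̄ = (537 + 648.4)/2 = 592.7.
ΔI = 118450 − 82550 = 35900; midpoint Ī = (82550 + 118450)/2 = 100500.
η = (ΔQ/Q̄) ÷ (ΔI/Ī) = (111.4/592.7) ÷ (35900/100500) = 0.526.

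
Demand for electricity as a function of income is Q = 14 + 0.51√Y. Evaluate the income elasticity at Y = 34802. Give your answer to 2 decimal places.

At Y = 34802: Q = 109.142.
dQ/dY = 0.51/(2√Y) = 0.0013669 at this income.
η = (dQ/dY)·(Y/Q) = 0.0013669 × (34802/109.142) = 0.44.

0.44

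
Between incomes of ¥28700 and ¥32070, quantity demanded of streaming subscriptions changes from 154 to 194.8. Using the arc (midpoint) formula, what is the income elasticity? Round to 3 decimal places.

ΔQ = 194.8 − 154 = 40.8; midpoint Q̄ = (154 + 194.8)/2 = 174.4.
ΔI = 32070 − 28700 = 3370; midpoint Ī = (28700 + 32070)/2 = 30385.
η = (ΔQ/Q̄) ÷ (ΔI/Ī) = (40.8/174.4) ÷ (3370/30385) = 2.109.

2.109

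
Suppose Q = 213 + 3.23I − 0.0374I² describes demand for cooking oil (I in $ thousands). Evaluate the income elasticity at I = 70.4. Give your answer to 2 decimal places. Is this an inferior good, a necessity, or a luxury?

At I = 70.4: Q = 255.0316.
dQ/dI = 3.23 − 0.0748I = -2.03592.
η = (dQ/dI)·(I/Q) = -2.03592 × (70.4/255.0316) = -0.56.
η < 0 ⇒ inferior good.

-0.56 (inferior good)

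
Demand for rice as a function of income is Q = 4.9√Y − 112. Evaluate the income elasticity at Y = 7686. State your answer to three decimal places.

At Y = 7686: Q = 317.582.
dQ/dY = 4.9/(2√Y) = 0.0279458 at this income.
η = (dQ/dY)·(Y/Q) = 0.0279458 × (7686/317.582) = 0.676.

0.676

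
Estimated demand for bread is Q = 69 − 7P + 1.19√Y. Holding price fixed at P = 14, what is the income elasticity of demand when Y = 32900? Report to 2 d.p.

0.58

At P = 14, Y = 32900: Q = 186.846.
Holding P constant, ∂Q/∂Y = 1.19/(2√Y) = 0.00328034.
η_Y = (∂Q/∂Y)·(Y/Q) = 0.00328034 × (32900/186.846) = 0.58.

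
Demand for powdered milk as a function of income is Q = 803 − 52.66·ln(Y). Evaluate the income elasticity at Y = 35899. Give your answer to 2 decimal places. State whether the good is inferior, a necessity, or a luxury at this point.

At Y = 35899: Q = 250.677.
dQ/dY = -52.66/Y = -0.00146689 at this income.
η = (dQ/dY)·(Y/Q) = -0.00146689 × (35899/250.677) = -0.21.
Since η < 0, the good is an inferior good.

-0.21 (inferior good)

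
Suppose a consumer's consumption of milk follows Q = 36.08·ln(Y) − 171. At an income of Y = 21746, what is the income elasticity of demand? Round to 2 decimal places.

0.19

At Y = 21746: Q = 189.338.
dQ/dY = 36.08/Y = 0.00165916 at this income.
η = (dQ/dY)·(Y/Q) = 0.00165916 × (21746/189.338) = 0.19.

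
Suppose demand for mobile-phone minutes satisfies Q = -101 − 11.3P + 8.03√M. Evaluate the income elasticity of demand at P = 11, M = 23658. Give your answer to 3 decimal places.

At P = 11, M = 23658: Q = 1009.807.
Holding P constant, ∂Q/∂M = 8.03/(2√M) = 0.0261034.
η_M = (∂Q/∂M)·(M/Q) = 0.0261034 × (23658/1009.807) = 0.612.

0.612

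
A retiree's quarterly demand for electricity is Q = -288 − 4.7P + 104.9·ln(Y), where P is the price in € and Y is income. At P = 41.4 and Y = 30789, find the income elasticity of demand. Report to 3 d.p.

0.174

At P = 41.4, Y = 30789: Q = 601.552.
Holding P constant, ∂Q/∂Y = 104.9/Y = 0.00340706.
η_Y = (∂Q/∂Y)·(Y/Q) = 0.00340706 × (30789/601.552) = 0.174.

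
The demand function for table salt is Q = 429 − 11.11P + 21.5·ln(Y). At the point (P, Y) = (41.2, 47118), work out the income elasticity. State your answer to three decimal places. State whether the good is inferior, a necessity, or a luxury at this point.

At P = 41.2, Y = 47118: Q = 202.617.
Holding P constant, ∂Q/∂Y = 21.5/Y = 0.000456301.
η_Y = (∂Q/∂Y)·(Y/Q) = 0.000456301 × (47118/202.617) = 0.106.
Since 0 < η < 1, this is a necessity.

0.106 (necessity)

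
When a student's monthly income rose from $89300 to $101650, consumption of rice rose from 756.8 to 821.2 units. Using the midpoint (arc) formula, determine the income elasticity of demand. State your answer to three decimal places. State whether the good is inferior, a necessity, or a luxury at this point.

ΔQ = 821.2 − 756.8 = 64.4; midpoint Q̄ = (756.8 + 821.2)/2 = 789.
ΔI = 101650 − 89300 = 12350; midpoint Ī = (89300 + 101650)/2 = 95475.
η = (ΔQ/Q̄) ÷ (ΔI/Ī) = (64.4/789) ÷ (12350/95475) = 0.631.
0 < η < 1 ⇒ necessity.

0.631 (necessity)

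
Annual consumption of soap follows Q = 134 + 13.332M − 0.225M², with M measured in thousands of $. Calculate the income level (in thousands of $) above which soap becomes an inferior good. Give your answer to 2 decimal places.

dQ/dM = 13.332 − 0.45M.
The good is inferior where dQ/dM < 0. Setting dQ/dM = 0 gives M = 13.332 / 0.45 = 29.63.

29.63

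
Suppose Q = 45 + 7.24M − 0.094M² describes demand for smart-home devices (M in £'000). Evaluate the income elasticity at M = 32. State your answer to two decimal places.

0.22

At M = 32: Q = 180.4240.
dQ/dM = 7.24 − 0.188M = 1.22400.
η = (dQ/dM)·(M/Q) = 1.22400 × (32/180.4240) = 0.22.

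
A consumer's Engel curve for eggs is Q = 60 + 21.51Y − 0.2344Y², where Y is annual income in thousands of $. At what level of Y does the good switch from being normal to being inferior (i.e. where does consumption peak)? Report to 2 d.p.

dQ/dY = 21.51 − 0.4688Y.
The good is inferior where dQ/dY < 0. Setting dQ/dY = 0 gives Y = 21.51 / 0.4688 = 45.88.

45.88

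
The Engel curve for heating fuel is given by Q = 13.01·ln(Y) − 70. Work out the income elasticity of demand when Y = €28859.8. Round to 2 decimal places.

0.20

At Y = 28859.8: Q = 63.615.
dQ/dY = 13.01/Y = 0.0004508 at this income.
η = (dQ/dY)·(Y/Q) = 0.0004508 × (28859.8/63.615) = 0.20.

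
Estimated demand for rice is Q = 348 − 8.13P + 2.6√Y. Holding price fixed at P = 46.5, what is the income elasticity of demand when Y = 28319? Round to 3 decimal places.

At P = 46.5, Y = 28319: Q = 407.490.
Holding P constant, ∂Q/∂Y = 2.6/(2√Y) = 0.00772511.
η_Y = (∂Q/∂Y)·(Y/Q) = 0.00772511 × (28319/407.490) = 0.537.

0.537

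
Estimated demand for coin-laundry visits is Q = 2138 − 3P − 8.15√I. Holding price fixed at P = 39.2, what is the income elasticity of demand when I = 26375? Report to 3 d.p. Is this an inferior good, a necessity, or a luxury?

-0.950 (inferior good)

At P = 39.2, I = 26375: Q = 696.809.
Holding P constant, ∂Q/∂I = -8.15/(2√I) = -0.0250918.
η_I = (∂Q/∂I)·(I/Q) = -0.0250918 × (26375/696.809) = -0.950.
Since η < 0, this is an inferior good.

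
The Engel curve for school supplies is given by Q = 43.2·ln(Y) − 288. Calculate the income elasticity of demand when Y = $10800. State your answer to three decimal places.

At Y = 10800: Q = 113.211.
dQ/dY = 43.2/Y = 0.004 at this income.
η = (dQ/dY)·(Y/Q) = 0.004 × (10800/113.211) = 0.382.

0.382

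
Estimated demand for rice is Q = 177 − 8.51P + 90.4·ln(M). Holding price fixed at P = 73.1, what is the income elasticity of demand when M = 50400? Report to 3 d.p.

At P = 73.1, M = 50400: Q = 533.747.
Holding P constant, ∂Q/∂M = 90.4/M = 0.00179365.
η_M = (∂Q/∂M)·(M/Q) = 0.00179365 × (50400/533.747) = 0.169.

0.169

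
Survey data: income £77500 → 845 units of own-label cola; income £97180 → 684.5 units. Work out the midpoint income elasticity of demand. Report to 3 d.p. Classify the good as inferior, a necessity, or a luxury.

ΔQ = 684.5 − 845 = -160.5; midpoint Q̄ = (845 + 684.5)/2 = 764.75.
ΔI = 97180 − 77500 = 19680; midpoint Ī = (77500 + 97180)/2 = 87340.
η = (ΔQ/Q̄) ÷ (ΔI/Ī) = (-160.5/764.75) ÷ (19680/87340) = -0.931.
η < 0 ⇒ inferior good.

-0.931 (inferior good)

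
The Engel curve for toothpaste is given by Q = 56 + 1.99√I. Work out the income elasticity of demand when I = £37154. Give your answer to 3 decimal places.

At I = 37154: Q = 439.580.
dQ/dI = 1.99/(2√I) = 0.00516203 at this income.
η = (dQ/dI)·(I/Q) = 0.00516203 × (37154/439.580) = 0.436.

0.436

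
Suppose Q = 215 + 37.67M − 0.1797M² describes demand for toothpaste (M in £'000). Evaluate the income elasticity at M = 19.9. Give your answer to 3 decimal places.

At M = 19.9: Q = 893.4700.
dQ/dM = 37.67 − 0.3594M = 30.51794.
η = (dQ/dM)·(M/Q) = 30.51794 × (19.9/893.4700) = 0.680.

0.680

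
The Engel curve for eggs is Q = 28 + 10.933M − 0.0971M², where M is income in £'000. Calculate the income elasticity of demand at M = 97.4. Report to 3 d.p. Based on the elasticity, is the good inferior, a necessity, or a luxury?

At M = 97.4: Q = 171.7098.
dQ/dM = 10.933 − 0.1942M = -7.98208.
η = (dQ/dM)·(M/Q) = -7.98208 × (97.4/171.7098) = -4.528.
η < 0 ⇒ inferior good.

-4.528 (inferior good)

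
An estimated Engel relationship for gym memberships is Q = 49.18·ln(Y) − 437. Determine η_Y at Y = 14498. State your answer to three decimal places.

1.437

At Y = 14498: Q = 34.231.
dQ/dY = 49.18/Y = 0.00339219 at this income.
η = (dQ/dY)·(Y/Q) = 0.00339219 × (14498/34.231) = 1.437.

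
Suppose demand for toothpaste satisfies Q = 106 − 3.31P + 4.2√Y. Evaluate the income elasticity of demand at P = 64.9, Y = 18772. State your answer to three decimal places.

At P = 64.9, Y = 18772: Q = 466.627.
Holding P constant, ∂Q/∂Y = 4.2/(2√Y) = 0.0153272.
η_Y = (∂Q/∂Y)·(Y/Q) = 0.0153272 × (18772/466.627) = 0.617.

0.617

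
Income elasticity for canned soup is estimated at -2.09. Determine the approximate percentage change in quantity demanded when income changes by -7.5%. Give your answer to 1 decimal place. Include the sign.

15.7%

%ΔQ ≈ η × %ΔI = -2.09 × (-7.5%) = 15.7%.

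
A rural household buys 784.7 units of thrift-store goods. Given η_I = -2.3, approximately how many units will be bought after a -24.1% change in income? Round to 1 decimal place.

%ΔQ ≈ η × %ΔI = -2.3 × (-24.1%) = 55.43%.
New Q ≈ 784.7 × (1 + 0.5543) = 1219.7.

1219.7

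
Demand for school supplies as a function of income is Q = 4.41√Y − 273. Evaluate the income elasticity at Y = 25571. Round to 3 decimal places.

0.816

At Y = 25571: Q = 432.200.
dQ/dY = 4.41/(2√Y) = 0.0137891 at this income.
η = (dQ/dY)·(Y/Q) = 0.0137891 × (25571/432.200) = 0.816.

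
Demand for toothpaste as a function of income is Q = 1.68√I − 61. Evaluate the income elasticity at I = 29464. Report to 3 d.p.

0.634

At I = 29464: Q = 227.373.
dQ/dI = 1.68/(2√I) = 0.00489366 at this income.
η = (dQ/dI)·(I/Q) = 0.00489366 × (29464/227.373) = 0.634.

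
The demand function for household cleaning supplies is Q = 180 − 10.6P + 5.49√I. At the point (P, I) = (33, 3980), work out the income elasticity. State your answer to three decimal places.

0.981

At P = 33, I = 3980: Q = 176.549.
Holding P constant, ∂Q/∂I = 5.49/(2√I) = 0.0435112.
η_I = (∂Q/∂I)·(I/Q) = 0.0435112 × (3980/176.549) = 0.981.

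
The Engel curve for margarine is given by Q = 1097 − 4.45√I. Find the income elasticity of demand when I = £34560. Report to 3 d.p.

-1.534

At I = 34560: Q = 269.731.
dQ/dI = -4.45/(2√I) = -0.0119686 at this income.
η = (dQ/dI)·(I/Q) = -0.0119686 × (34560/269.731) = -1.534.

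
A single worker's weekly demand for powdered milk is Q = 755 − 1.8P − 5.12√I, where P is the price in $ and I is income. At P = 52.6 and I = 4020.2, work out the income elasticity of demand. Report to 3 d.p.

At P = 52.6, I = 4020.2: Q = 335.686.
Holding P constant, ∂Q/∂I = -5.12/(2√I) = -0.0403753.
η_I = (∂Q/∂I)·(I/Q) = -0.0403753 × (4020.2/335.686) = -0.484.

-0.484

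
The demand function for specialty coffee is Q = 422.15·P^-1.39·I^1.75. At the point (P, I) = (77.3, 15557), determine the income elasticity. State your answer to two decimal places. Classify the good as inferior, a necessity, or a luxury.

1.75 (luxury)

For a multiplicative demand Q = A·P^α·I^β, the income elasticity is β everywhere.
Here β = 1.75, so η = 1.75.
Since η > 1, this is a luxury.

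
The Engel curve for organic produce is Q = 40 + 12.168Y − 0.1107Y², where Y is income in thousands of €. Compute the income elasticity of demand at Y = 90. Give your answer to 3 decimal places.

-2.928

At Y = 90: Q = 238.4500.
dQ/dY = 12.168 − 0.2214Y = -7.75800.
η = (dQ/dY)·(Y/Q) = -7.75800 × (90/238.4500) = -2.928.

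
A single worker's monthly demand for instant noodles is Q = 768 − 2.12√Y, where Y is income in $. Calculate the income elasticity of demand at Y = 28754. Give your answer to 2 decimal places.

-0.44

At Y = 28754: Q = 408.512.
dQ/dY = -2.12/(2√Y) = -0.0062511 at this income.
η = (dQ/dY)·(Y/Q) = -0.0062511 × (28754/408.512) = -0.44.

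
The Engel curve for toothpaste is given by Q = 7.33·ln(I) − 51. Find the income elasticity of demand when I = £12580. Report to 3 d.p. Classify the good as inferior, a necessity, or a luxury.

0.403 (necessity)

At I = 12580: Q = 18.194.
dQ/dI = 7.33/I = 0.000582671 at this income.
η = (dQ/dI)·(I/Q) = 0.000582671 × (12580/18.194) = 0.403.
Since 0 < η < 1, the good is a necessity.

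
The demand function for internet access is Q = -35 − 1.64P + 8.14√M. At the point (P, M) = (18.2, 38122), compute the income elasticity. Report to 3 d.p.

At P = 18.2, M = 38122: Q = 1524.475.
Holding P constant, ∂Q/∂M = 8.14/(2√M) = 0.0208452.
η_M = (∂Q/∂M)·(M/Q) = 0.0208452 × (38122/1524.475) = 0.521.

0.521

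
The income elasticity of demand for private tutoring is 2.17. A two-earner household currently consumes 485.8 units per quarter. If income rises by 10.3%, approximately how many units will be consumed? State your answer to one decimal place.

%ΔQ ≈ η × %ΔI = 2.17 × 10.3% = 22.351%.
New Q ≈ 485.8 × (1 + 0.22351) = 594.4.

594.4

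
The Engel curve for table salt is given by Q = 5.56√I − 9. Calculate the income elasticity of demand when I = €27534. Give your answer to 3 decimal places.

0.505

At I = 27534: Q = 913.591.
dQ/dI = 5.56/(2√I) = 0.0167537 at this income.
η = (dQ/dI)·(I/Q) = 0.0167537 × (27534/913.591) = 0.505.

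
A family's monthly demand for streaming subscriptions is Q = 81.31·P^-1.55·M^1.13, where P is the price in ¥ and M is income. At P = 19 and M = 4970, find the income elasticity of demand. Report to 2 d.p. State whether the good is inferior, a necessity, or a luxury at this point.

1.13 (luxury)

For a multiplicative demand Q = A·P^α·M^β, the income elasticity is β everywhere.
Here β = 1.13, so η = 1.13.
Since η > 1, this is a luxury.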